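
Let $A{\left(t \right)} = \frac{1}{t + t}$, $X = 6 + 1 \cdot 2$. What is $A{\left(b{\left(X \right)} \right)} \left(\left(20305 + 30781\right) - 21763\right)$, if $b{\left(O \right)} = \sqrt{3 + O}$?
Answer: $\frac{29323 \sqrt{11}}{22} \approx 4420.6$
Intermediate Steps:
$X = 8$ ($X = 6 + 2 = 8$)
$A{\left(t \right)} = \frac{1}{2 t}$
$A{\left(b{\left(X \right)} \right)} \left(\left(20305 + 30781\right) - 21763\right) = \frac{1}{2 \sqrt{3 + 8}} \left(\left(20305 + 30781\right) - 21763\right) = \frac{1}{2 \sqrt{11}} \left(51086 - 21763\right) = \frac{\frac{1}{11} \sqrt{11}}{2} \cdot 29323 = \frac{\sqrt{11}}{22} \cdot 29323 = \frac{29323 \sqrt{11}}{22}$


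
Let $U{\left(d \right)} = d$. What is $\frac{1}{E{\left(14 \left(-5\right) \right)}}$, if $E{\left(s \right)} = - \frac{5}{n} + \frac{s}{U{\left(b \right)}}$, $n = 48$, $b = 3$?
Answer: $- \frac{16}{375} \approx -0.042667$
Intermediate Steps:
$E{\left(s \right)} = - \frac{5}{48} + \frac{s}{3}$
$\frac{1}{E{\left(14 \left(-5\right) \right)}} = \frac{1}{- \frac{5}{48} + \frac{14 \left(-5\right)}{3}} = \frac{1}{- \frac{5}{48} + \frac{1}{3} \left(-70\right)} = \frac{1}{- \frac{5}{48} - \frac{70}{3}} = \frac{1}{- \frac{375}{16}} = - \frac{16}{375}$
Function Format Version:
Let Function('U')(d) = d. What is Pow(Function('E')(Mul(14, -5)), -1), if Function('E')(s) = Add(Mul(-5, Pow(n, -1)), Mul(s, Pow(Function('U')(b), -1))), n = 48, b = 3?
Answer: Rational(-16, 375) ≈ -0.042667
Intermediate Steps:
Function('E')(s) = Add(Rational(-5, 48), Mul(Rational(1, 3), s)) (Function('E')(s) = Add(Mul(-5, Pow(48, -1)), Mul(s, Pow(3, -1))) = Add(Mul(-5, Rational(1, 48)), Mul(s, Rational(1, 3))) = Add(Rational(-5, 48), Mul(Rational(1, 3), s)))
Pow(Function('E')(Mul(14, -5)), -1) = Pow(Add(Rational(-5, 48), Mul(Rational(1, 3), Mul(14, -5))), -1) = Pow(Add(Rational(-5, 48), Mul(Rational(1, 3), -70)), -1) = Pow(Add(Rational(-5, 48), Rational(-70, 3)), -1) = Pow(Rational(-375, 16), -1) = Rational(-16, 375)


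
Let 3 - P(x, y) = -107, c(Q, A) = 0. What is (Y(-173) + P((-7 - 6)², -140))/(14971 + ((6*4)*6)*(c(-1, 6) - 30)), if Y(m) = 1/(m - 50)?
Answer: 24529/2375173 ≈ 0.010327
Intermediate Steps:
P(x, y) = 110 (P(x, y) = 3 - 1*(-107) = 3 + 107 = 110)
Y(m) = 1/(-50 + m)
(Y(-173) + P((-7 - 6)², -140))/(14971 + ((6*4)*6)*(c(-1, 6) - 30)) = (1/(-50 - 173) + 110)/(14971 + ((6*4)*6)*(0 - 30)) = (1/(-223) + 110)/(14971 + (24*6)*(-30)) = (-1/223 + 110)/(14971 + 144*(-30)) = 24529/(223*(14971 - 4320)) = (24529/223)/10651 = (24529/223)*(1/10651) = 24529/2375173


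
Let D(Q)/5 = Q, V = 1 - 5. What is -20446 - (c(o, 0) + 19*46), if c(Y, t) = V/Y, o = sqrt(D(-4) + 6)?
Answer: -21320 - 2*I*sqrt(14)/7 ≈ -21320.0 - 1.069*I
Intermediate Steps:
V = -4
D(Q) = 5*Q
o = I*sqrt(14) (o = sqrt(5*(-4) + 6) = sqrt(-20 + 6) = sqrt(-14) = I*sqrt(14) ≈ 3.7417*I)
c(Y, t) = -4/Y
-20446 - (c(o, 0) + 19*46) = -20446 - (-4*(-I*sqrt(14)/14) + 19*46) = -20446 - (-(-2)*I*sqrt(14)/7 + 874) = -20446 - (2*I*sqrt(14)/7 + 874) = -20446 - (874 + 2*I*sqrt(14)/7) = -20446 + (-874 - 2*I*sqrt(14)/7) = -21320 - 2*I*sqrt(14)/7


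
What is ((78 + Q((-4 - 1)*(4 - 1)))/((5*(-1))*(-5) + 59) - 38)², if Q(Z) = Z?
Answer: 22201/16 ≈ 1387.6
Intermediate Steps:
((78 + Q((-4 - 1)*(4 - 1)))/((5*(-1))*(-5) + 59) - 38)² = ((78 + (-4 - 1)*(4 - 1))/((5*(-1))*(-5) + 59) - 38)² = ((78 - 5*3)/(-5*(-5) + 59) - 38)² = ((78 - 15)/(25 + 59) - 38)² = (63/84 - 38)² = (63*(1/84) - 38)² = (¾ - 38)² = (-149/4)² = 22201/16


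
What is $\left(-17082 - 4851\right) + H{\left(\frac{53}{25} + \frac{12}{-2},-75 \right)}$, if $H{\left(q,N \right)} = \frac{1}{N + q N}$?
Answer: $- \frac{4737527}{216} \approx -21933.0$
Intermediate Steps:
$H{\left(q,N \right)} = \frac{1}{N + N q}$
$\left(-17082 - 4851\right) + H{\left(\frac{53}{25} + \frac{12}{-2},-75 \right)} = \left(-17082 - 4851\right) + \frac{1}{\left(-75\right) \left(1 + \left(\frac{53}{25} + \frac{12}{-2}\right)\right)} = -21933 - \frac{1}{75 \left(1 + \left(53 \cdot \frac{1}{25} + 12 \left(- \frac{1}{2}\right)\right)\right)} = -21933 - \frac{1}{75 \left(1 + \left(\frac{53}{25} - 6\right)\right)} = -21933 - \frac{1}{75 \left(1 - \frac{97}{25}\right)} = -21933 - \frac{1}{75 \left(- \frac{72}{25}\right)} = -21933 - - \frac{1}{216} = -21933 + \frac{1}{216} = - \frac{4737527}{216}$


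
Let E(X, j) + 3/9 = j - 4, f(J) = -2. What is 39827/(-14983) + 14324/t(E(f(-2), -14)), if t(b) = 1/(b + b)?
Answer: -23607933601/44949 ≈ -5.2522e+5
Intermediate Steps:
E(X, j) = -13/3 + j (E(X, j) = -⅓ + (j - 4) = -⅓ + (-4 + j) = -13/3 + j)
t(b) = 1/(2*b)
39827/(-14983) + 14324/t(E(f(-2), -14)) = 39827/(-14983) + 14324/((1/(2*(-13/3 - 14)))) = 39827*(-1/14983) + 14324/((1/(2*(-55/3)))) = -39827/14983 + 14324/(((½)*(-3/55))) = -39827/14983 + 14324/(-3/110) = -39827/14983 + 14324*(-110/3) = -39827/14983 - 1575640/3 = -23607933601/44949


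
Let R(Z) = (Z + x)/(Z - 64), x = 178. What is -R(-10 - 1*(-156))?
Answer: -162/41 ≈ -3.9512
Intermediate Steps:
R(Z) = (178 + Z)/(-64 + Z) (R(Z) = (Z + 178)/(Z - 64) = (178 + Z)/(-64 + Z))
-R(-10 - 1*(-156)) = -(178 + (-10 - 1*(-156)))/(-64 + (-10 - 1*(-156))) = -(178 + (-10 + 156))/(-64 + (-10 + 156)) = -(178 + 146)/(-64 + 146) = -324/82 = -1*162/41 = -162/41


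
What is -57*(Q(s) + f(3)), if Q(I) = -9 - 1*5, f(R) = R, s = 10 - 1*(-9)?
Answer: 627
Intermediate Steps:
s = 19 (s = 10 + 9 = 19)
Q(I) = -14 (Q(I) = -9 - 5 = -14)
-57*(Q(s) + f(3)) = -57*(-14 + 3) = -57*(-11) = 627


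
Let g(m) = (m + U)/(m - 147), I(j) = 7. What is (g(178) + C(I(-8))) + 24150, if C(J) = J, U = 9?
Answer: 749054/31 ≈ 24163.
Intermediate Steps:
g(m) = (9 + m)/(-147 + m) (g(m) = (m + 9)/(m - 147) = (9 + m)/(-147 + m))
(g(178) + C(I(-8))) + 24150 = ((9 + 178)/(-147 + 178) + 7) + 24150 = (187/31 + 7) + 24150 = 404/31 + 24150 = 749054/31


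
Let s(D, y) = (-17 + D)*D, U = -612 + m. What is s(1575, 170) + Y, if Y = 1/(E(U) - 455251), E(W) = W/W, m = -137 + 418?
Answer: 1117115212499/455250 ≈ 2.4538e+6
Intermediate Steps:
m = 281
U = -331 (U = -612 + 281 = -331)
E(W) = 1
s(D, y) = D*(-17 + D)
Y = -1/455250 (Y = 1/(1 - 455251) = 1/(-455250) = -1/455250 ≈ -2.1966e-6)
s(1575, 170) + Y = 1575*(-17 + 1575) - 1/455250 = 1575*1558 - 1/455250 = 2453850 - 1/455250 = 1117115212499/455250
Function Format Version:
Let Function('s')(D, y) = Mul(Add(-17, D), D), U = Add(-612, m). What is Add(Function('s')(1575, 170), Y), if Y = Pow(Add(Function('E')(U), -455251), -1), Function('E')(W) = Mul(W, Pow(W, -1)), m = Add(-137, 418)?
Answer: Rational(1117115212499, 455250) ≈ 2.4538e+6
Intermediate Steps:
m = 281
U = -331 (U = Add(-612, 281) = -331)
Function('E')(W) = 1
Function('s')(D, y) = Mul(D, Add(-17, D))
Y = Rational(-1, 455250) (Y = Pow(Add(1, -455251), -1) = Pow(-455250, -1) = Rational(-1, 455250) ≈ -2.1966e-6)
Add(Function('s')(1575, 170), Y) = Add(Mul(1575, Add(-17, 1575)), Rational(-1, 455250)) = Add(Mul(1575, 1558), Rational(-1, 455250)) = Add(2453850, Rational(-1, 455250)) = Rational(1117115212499, 455250)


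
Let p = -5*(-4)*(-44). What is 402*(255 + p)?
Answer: -251250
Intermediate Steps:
p = -880 (p = 20*(-44) = -880)
402*(255 + p) = 402*(255 - 880) = 402*(-625) = -251250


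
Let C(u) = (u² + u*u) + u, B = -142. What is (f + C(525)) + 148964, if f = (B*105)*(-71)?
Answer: 1759349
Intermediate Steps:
C(u) = u + 2*u² (C(u) = (u² + u²) + u = 2*u² + u = u + 2*u²)
f = 1058610 (f = -142*105*(-71) = -14910*(-71) = 1058610)
(f + C(525)) + 148964 = (1058610 + 525*(1 + 2*525)) + 148964 = (1058610 + 525*(1 + 1050)) + 148964 = (1058610 + 525*1051) + 148964 = (1058610 + 551775) + 148964 = 1610385 + 148964 = 1759349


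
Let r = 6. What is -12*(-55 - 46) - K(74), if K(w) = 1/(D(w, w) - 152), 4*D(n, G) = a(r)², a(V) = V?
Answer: 173317/143 ≈ 1212.0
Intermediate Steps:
D(n, G) = 9 (D(n, G) = (¼)*6² = (¼)*36 = 9)
K(w) = -1/143 (K(w) = 1/(9 - 152) = 1/(-143) = -1/143)
-12*(-55 - 46) - K(74) = -12*(-55 - 46) - 1*(-1/143) = -12*(-101) + 1/143 = 1212 + 1/143 = 173317/143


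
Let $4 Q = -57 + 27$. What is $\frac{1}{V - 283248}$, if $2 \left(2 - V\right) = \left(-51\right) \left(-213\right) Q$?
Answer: $- \frac{4}{970039} \approx -4.1235 \cdot 10^{-6}$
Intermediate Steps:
$Q = - \frac{15}{2}$ ($Q = \frac{-57 + 27}{4} = \frac{1}{4} \left(-30\right) = - \frac{15}{2} \approx -7.5$)
$V = \frac{162953}{4}$ ($V = 2 - \frac{\left(-51\right) \left(-213\right) \left(- \frac{15}{2}\right)}{2} = 2 - \frac{10863 \left(- \frac{15}{2}\right)}{2} = 2 - - \frac{162945}{4} = 2 + \frac{162945}{4} = \frac{162953}{4} \approx 40738.0$)
$\frac{1}{V - 283248} = \frac{1}{\frac{162953}{4} - 283248} = \frac{1}{- \frac{970039}{4}} = - \frac{4}{970039}$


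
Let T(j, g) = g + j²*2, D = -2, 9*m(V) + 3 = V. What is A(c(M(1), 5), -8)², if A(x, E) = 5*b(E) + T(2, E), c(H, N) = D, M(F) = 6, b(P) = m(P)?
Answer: 3025/81 ≈ 37.346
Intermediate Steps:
m(V) = -⅓ + V/9
b(P) = -⅓ + P/9
T(j, g) = g + 2*j²
c(H, N) = -2
A(x, E) = 19/3 + 14*E/9 (A(x, E) = 5*(-⅓ + E/9) + (E + 2*2²) = (-5/3 + 5*E/9) + (E + 2*4) = (-5/3 + 5*E/9) + (E + 8) = (-5/3 + 5*E/9) + (8 + E) = 19/3 + 14*E/9)
A(c(M(1), 5), -8)² = (19/3 + (14/9)*(-8))² = (19/3 - 112/9)² = (-55/9)² = 3025/81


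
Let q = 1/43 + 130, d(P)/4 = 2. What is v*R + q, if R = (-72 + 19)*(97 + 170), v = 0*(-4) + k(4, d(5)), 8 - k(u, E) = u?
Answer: -2428381/43 ≈ -56474.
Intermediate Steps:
d(P) = 8 (d(P) = 4*2 = 8)
k(u, E) = 8 - u
q = 5591/43 (q = 1/43 + 130 = 5591/43 ≈ 130.02)
v = 4 (v = 0*(-4) + (8 - 1*4) = 0 + (8 - 4) = 0 + 4 = 4)
R = -14151 (R = -53*267 = -14151)
v*R + q = 4*(-14151) + 5591/43 = -56604 + 5591/43 = -2428381/43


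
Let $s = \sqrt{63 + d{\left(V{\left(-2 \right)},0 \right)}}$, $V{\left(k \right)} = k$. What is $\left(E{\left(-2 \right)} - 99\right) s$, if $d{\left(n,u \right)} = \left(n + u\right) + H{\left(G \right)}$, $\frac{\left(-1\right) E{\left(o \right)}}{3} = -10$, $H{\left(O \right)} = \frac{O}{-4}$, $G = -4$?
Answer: $- 69 \sqrt{62} \approx -543.31$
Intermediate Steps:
$H{\left(O \right)} = - \frac{O}{4}$ ($H{\left(O \right)} = O \left(- \frac{1}{4}\right) = - \frac{O}{4}$)
$E{\left(o \right)} = 30$ ($E{\left(o \right)} = \left(-3\right) \left(-10\right) = 30$)
$d{\left(n,u \right)} = 1 + n + u$ ($d{\left(n,u \right)} = \left(n + u\right) - -1 = \left(n + u\right) + 1 = 1 + n + u$)
$s = \sqrt{62}$ ($s = \sqrt{63 + \left(1 - 2 + 0\right)} = \sqrt{63 - 1} = \sqrt{62} \approx 7.874$)
$\left(E{\left(-2 \right)} - 99\right) s = \left(30 - 99\right) \sqrt{62} = - 69 \sqrt{62}$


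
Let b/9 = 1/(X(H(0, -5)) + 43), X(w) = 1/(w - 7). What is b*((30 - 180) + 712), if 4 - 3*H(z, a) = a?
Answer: 2248/19 ≈ 118.32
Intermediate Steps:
H(z, a) = 4/3 - a/3
X(w) = 1/(-7 + w)
b = 4/19 (b = 9/(1/(-7 + (4/3 - ⅓*(-5))) + 43) = 9/(1/(-7 + (4/3 + 5/3)) + 43) = 9/(1/(-7 + 3) + 43) = 9/(1/(-4) + 43) = 9/(-¼ + 43) = 9/(171/4) = 9*(4/171) = 4/19 ≈ 0.21053)
b*((30 - 180) + 712) = 4*((30 - 180) + 712)/19 = 4*(-150 + 712)/19 = (4/19)*562 = 2248/19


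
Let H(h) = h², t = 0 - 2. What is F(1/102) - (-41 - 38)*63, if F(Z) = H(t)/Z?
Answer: 5385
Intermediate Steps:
t = -2
F(Z) = 4/Z (F(Z) = (-2)²/Z = 4/Z)
F(1/102) - (-41 - 38)*63 = 4/(1/102) - (-41 - 38)*63 = 4/(1/102) - (-79)*63 = 4*102 - 1*(-4977) = 408 + 4977 = 5385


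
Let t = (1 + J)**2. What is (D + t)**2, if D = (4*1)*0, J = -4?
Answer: 81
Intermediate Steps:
t = 9 (t = (1 - 4)**2 = (-3)**2 = 9)
D = 0 (D = 4*0 = 0)
(D + t)**2 = (0 + 9)**2 = 9**2 = 81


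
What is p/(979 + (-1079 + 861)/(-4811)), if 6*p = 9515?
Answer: 45776665/28261122 ≈ 1.6198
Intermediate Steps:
p = 9515/6 (p = (1/6)*9515 = 9515/6 ≈ 1585.8)
p/(979 + (-1079 + 861)/(-4811)) = 9515/(6*(979 + (-1079 + 861)/(-4811))) = 9515/(6*(979 - 218*(-1/4811))) = 9515/(6*(979 + 218/4811)) = 9515/(6*(4710187/4811)) = (9515/6)*(4811/4710187) = 45776665/28261122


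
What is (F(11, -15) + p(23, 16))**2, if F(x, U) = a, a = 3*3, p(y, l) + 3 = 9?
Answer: 225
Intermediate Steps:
p(y, l) = 6 (p(y, l) = -3 + 9 = 6)
a = 9
F(x, U) = 9
(F(11, -15) + p(23, 16))**2 = (9 + 6)**2 = 15**2 = 225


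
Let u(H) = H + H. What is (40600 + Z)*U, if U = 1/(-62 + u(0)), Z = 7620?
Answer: -24110/31 ≈ -777.74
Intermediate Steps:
u(H) = 2*H
U = -1/62 (U = 1/(-62 + 2*0) = 1/(-62 + 0) = 1/(-62) = -1/62 ≈ -0.016129)
(40600 + Z)*U = (40600 + 7620)*(-1/62) = 48220*(-1/62) = -24110/31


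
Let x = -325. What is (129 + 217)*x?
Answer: -112450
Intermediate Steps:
(129 + 217)*x = (129 + 217)*(-325) = 346*(-325) = -112450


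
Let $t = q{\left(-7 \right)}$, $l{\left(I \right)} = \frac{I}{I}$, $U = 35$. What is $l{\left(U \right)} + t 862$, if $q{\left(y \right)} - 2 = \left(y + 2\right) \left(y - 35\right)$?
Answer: $182745$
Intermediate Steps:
$l{\left(I \right)} = 1$
$q{\left(y \right)} = 2 + \left(-35 + y\right) \left(2 + y\right)$ ($q{\left(y \right)} = 2 + \left(y + 2\right) \left(y - 35\right) = 2 + \left(2 + y\right) \left(-35 + y\right) = 2 + \left(-35 + y\right) \left(2 + y\right)$)
$t = 212$ ($t = -68 + \left(-7\right)^{2} - -231 = -68 + 49 + 231 = 212$)
$l{\left(U \right)} + t 862 = 1 + 212 \cdot 862 = 1 + 182744 = 182745$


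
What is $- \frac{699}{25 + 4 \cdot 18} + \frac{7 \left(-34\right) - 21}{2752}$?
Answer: $- \frac{1948771}{266944} \approx -7.3003$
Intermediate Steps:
$- \frac{699}{25 + 4 \cdot 18} + \frac{7 \left(-34\right) - 21}{2752} = - \frac{699}{25 + 72} + \left(-238 - 21\right) \frac{1}{2752} = - \frac{699}{97} - \frac{259}{2752} = - \frac{1948771}{266944}$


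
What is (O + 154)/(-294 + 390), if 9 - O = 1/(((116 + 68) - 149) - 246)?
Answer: 17197/10128 ≈ 1.6980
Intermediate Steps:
O = 1900/211 (O = 9 - 1/(((116 + 68) - 149) - 246) = 9 - 1/((184 - 149) - 246) = 9 - 1/(35 - 246) = 9 - 1/(-211) = 9 - 1*(-1/211) = 9 + 1/211 = 1900/211 ≈ 9.0047)
(O + 154)/(-294 + 390) = (1900/211 + 154)/(-294 + 390) = (34394/211)/96 = (34394/211)*(1/96) = 17197/10128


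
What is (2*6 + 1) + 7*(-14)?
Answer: -85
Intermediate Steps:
(2*6 + 1) + 7*(-14) = (12 + 1) - 98 = 13 - 98 = -85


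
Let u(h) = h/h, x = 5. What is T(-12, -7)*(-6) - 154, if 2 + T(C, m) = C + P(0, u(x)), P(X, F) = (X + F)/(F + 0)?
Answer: -76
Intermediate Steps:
u(h) = 1
P(X, F) = (F + X)/F
T(C, m) = -1 + C (T(C, m) = -2 + (C + (1 + 0)/1) = -2 + (C + 1*1) = -2 + (C + 1) = -2 + (1 + C) = -1 + C)
T(-12, -7)*(-6) - 154 = (-1 - 12)*(-6) - 154 = -13*(-6) - 154 = 78 - 154 = -76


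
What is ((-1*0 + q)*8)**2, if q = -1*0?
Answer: 0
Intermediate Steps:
q = 0
((-1*0 + q)*8)**2 = ((-1*0 + 0)*8)**2 = ((0 + 0)*8)**2 = (0*8)**2 = 0**2 = 0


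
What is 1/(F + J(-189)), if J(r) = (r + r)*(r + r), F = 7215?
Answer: 1/150099 ≈ 6.6623e-6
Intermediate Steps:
J(r) = 4*r**2 (J(r) = (2*r)*(2*r) = 4*r**2)
1/(F + J(-189)) = 1/(7215 + 4*(-189)**2) = 1/(7215 + 4*35721) = 1/(7215 + 142884) = 1/150099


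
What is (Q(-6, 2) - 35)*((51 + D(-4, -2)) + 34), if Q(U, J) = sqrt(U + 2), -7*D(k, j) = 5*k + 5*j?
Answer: -3125 + 1250*I/7 ≈ -3125.0 + 178.57*I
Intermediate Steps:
D(k, j) = -5*j/7 - 5*k/7 (D(k, j) = -(5*k + 5*j)/7 = -(5*j + 5*k)/7 = -5*j/7 - 5*k/7)
Q(U, J) = sqrt(2 + U)
(Q(-6, 2) - 35)*((51 + D(-4, -2)) + 34) = (sqrt(2 - 6) - 35)*((51 + (-5/7*(-2) - 5/7*(-4))) + 34) = (sqrt(-4) - 35)*((51 + (10/7 + 20/7)) + 34) = (2*I - 35)*((51 + 30/7) + 34) = (-35 + 2*I)*(387/7 + 34) = (-35 + 2*I)*(625/7) = -3125 + 1250*I/7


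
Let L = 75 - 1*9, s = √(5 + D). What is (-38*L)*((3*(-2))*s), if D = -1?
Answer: 30096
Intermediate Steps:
s = 2 (s = √(5 - 1) = √4 = 2)
L = 66 (L = 75 - 9 = 66)
(-38*L)*((3*(-2))*s) = (-38*66)*((3*(-2))*2) = -(-15048)*2 = -2508*(-12) = 30096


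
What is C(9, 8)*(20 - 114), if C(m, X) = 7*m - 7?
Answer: -5264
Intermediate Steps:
C(m, X) = -7 + 7*m
C(9, 8)*(20 - 114) = (-7 + 7*9)*(20 - 114) = (-7 + 63)*(-94) = 56*(-94) = -5264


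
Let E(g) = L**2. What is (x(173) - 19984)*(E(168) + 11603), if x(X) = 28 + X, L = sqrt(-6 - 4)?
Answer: -229344319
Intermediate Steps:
L = I*sqrt(10) (L = sqrt(-10) = I*sqrt(10) ≈ 3.1623*I)
E(g) = -10 (E(g) = (I*sqrt(10))**2 = -10)
(x(173) - 19984)*(E(168) + 11603) = ((28 + 173) - 19984)*(-10 + 11603) = (201 - 19984)*11593 = -19783*11593 = -229344319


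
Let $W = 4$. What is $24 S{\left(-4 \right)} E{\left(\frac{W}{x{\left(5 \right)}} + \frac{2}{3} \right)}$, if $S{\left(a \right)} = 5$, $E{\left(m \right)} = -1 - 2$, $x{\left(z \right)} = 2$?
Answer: $-360$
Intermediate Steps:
$E{\left(m \right)} = -3$
$24 S{\left(-4 \right)} E{\left(\frac{W}{x{\left(5 \right)}} + \frac{2}{3} \right)} = 24 \cdot 5 \left(-3\right) = 120 \left(-3\right) = -360$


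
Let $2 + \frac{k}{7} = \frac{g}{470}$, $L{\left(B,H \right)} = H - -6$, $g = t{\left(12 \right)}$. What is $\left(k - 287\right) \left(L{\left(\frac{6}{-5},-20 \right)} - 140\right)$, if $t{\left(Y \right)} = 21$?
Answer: $\frac{10881871}{235} \approx 46306.0$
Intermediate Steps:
$g = 21$
$L{\left(B,H \right)} = 6 + H$ ($L{\left(B,H \right)} = H + 6 = 6 + H$)
$k = - \frac{6433}{470}$ ($k = -14 + 7 \cdot \frac{21}{470} = -14 + \frac{147}{470} = - \frac{6433}{470} \approx -13.687$)
$\left(k - 287\right) \left(L{\left(\frac{6}{-5},-20 \right)} - 140\right) = \left(- \frac{6433}{470} - 287\right) \left(\left(6 - 20\right) - 140\right) = - \frac{141323 \left(-14 - 140\right)}{470} = \left(- \frac{141323}{470}\right) \left(-154\right) = \frac{10881871}{235}$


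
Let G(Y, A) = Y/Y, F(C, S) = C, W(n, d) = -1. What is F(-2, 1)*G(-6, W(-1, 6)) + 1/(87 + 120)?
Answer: -413/207 ≈ -1.9952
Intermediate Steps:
G(Y, A) = 1
F(-2, 1)*G(-6, W(-1, 6)) + 1/(87 + 120) = -2*1 + 1/(87 + 120) = -2 + 1/207 = -413/207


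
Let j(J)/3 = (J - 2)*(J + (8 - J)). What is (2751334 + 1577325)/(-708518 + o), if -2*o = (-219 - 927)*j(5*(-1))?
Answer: -4328659/804782 ≈ -5.3787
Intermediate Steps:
j(J) = -48 + 24*J (j(J) = 3*((J - 2)*(J + (8 - J))) = 3*((-2 + J)*8) = 3*(-16 + 8*J) = -48 + 24*J)
o = -96264 (o = -(-219 - 927)*(-48 + 24*(5*(-1)))/2 = -(-573)*(-48 + 24*(-5)) = -(-573)*(-48 - 120) = -(-573)*(-168) = -½*192528 = -96264)
(2751334 + 1577325)/(-708518 + o) = (2751334 + 1577325)/(-708518 - 96264) = 4328659/(-804782) = 4328659*(-1/804782) = -4328659/804782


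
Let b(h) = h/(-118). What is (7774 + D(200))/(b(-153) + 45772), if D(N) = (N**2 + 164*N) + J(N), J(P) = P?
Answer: 9531332/5401249 ≈ 1.7647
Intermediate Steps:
b(h) = -h/118 (b(h) = h*(-1/118) = -h/118)
D(N) = N**2 + 165*N (D(N) = (N**2 + 164*N) + N = N**2 + 165*N)
(7774 + D(200))/(b(-153) + 45772) = (7774 + 200*(165 + 200))/(-1/118*(-153) + 45772) = (7774 + 200*365)/(153/118 + 45772) = (7774 + 73000)/(5401249/118) = 80774*(118/5401249) = 9531332/5401249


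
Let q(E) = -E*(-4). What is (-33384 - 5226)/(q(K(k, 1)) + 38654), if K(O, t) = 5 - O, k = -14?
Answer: -1287/1291 ≈ -0.99690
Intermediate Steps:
q(E) = 4*E
(-33384 - 5226)/(q(K(k, 1)) + 38654) = (-33384 - 5226)/(4*(5 - 1*(-14)) + 38654) = -38610/(4*(5 + 14) + 38654) = -38610/(4*19 + 38654) = -38610/(76 + 38654) = -38610/38730 = -38610*1/38730 = -1287/1291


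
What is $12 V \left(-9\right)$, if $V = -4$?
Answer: $432$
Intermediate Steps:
$12 V \left(-9\right) = 12 \left(-4\right) \left(-9\right) = \left(-48\right) \left(-9\right) = 432$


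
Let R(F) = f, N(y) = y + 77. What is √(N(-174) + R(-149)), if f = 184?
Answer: √87 ≈ 9.3274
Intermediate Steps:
N(y) = 77 + y
R(F) = 184
√(N(-174) + R(-149)) = √((77 - 174) + 184) = √(-97 + 184) = √87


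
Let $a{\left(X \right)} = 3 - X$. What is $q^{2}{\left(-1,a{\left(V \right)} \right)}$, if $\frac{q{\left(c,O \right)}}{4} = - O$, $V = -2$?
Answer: $400$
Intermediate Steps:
$q{\left(c,O \right)} = - 4 O$ ($q{\left(c,O \right)} = 4 \left(- O\right) = - 4 O$)
$q^{2}{\left(-1,a{\left(V \right)} \right)} = \left(- 4 \left(3 - -2\right)\right)^{2} = \left(- 4 \left(3 + 2\right)\right)^{2} = \left(\left(-4\right) 5\right)^{2} = \left(-20\right)^{2} = 400$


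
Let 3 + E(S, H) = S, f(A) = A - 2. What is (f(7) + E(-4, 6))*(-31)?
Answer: 62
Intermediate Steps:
f(A) = -2 + A
E(S, H) = -3 + S
(f(7) + E(-4, 6))*(-31) = ((-2 + 7) + (-3 - 4))*(-31) = (5 - 7)*(-31) = -2*(-31) = 62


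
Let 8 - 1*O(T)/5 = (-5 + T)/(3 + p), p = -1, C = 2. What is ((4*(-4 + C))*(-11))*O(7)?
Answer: 3080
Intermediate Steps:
O(T) = 105/2 - 5*T/2 (O(T) = 40 - 5*(-5 + T)/(3 - 1) = 40 - 5*(-5 + T)/2 = 40 - 5*(-5/2 + T/2) = 40 + (25/2 - 5*T/2) = 105/2 - 5*T/2)
((4*(-4 + C))*(-11))*O(7) = ((4*(-4 + 2))*(-11))*(105/2 - 5/2*7) = ((4*(-2))*(-11))*(105/2 - 35/2) = -8*(-11)*35 = 88*35 = 3080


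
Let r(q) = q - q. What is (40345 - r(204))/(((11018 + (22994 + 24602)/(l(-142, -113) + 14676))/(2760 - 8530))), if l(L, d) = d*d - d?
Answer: -320762236635/15184082 ≈ -21125.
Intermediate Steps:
r(q) = 0
l(L, d) = d² - d
(40345 - r(204))/(((11018 + (22994 + 24602)/(l(-142, -113) + 14676))/(2760 - 8530))) = (40345 - 1*0)/(((11018 + (22994 + 24602)/(-113*(-1 - 113) + 14676))/(2760 - 8530))) = (40345 + 0)/(((11018 + 47596/(-113*(-114) + 14676))/(-5770))) = 40345/(((11018 + 47596/(12882 + 14676))*(-1/5770))) = 40345/(((11018 + 47596/27558)*(-1/5770))) = 40345/(((11018 + 47596*(1/27558))*(-1/5770))) = 40345/(((11018 + 23798/13779)*(-1/5770))) = 40345/(((151840820/13779)*(-1/5770))) = 40345/(-15184082/7950483) = 40345*(-7950483/15184082) = -320762236635/15184082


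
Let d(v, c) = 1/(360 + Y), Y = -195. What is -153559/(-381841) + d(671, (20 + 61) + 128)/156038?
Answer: 3953571856771/9830981483070 ≈ 0.40215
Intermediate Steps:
d(v, c) = 1/165 (d(v, c) = 1/(360 - 195) = 1/165)
-153559/(-381841) + d(671, (20 + 61) + 128)/156038 = -153559/(-381841) + (1/165)/156038 = -153559*(-1/381841) + (1/165)*(1/156038) = 153559/381841 + 1/25746270 = 3953571856771/9830981483070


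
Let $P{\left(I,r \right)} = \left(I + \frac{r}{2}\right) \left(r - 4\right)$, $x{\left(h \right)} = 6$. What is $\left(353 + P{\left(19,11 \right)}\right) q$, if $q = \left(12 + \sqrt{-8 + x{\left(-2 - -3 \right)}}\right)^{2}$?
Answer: $74479 + 12588 i \sqrt{2} \approx 74479.0 + 17802.0 i$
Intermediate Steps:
$P{\left(I,r \right)} = \left(-4 + r\right) \left(I + \frac{r}{2}\right)$ ($P{\left(I,r \right)} = \left(I + r \frac{1}{2}\right) \left(-4 + r\right) = \left(I + \frac{r}{2}\right) \left(-4 + r\right) = \left(-4 + r\right) \left(I + \frac{r}{2}\right)$)
$q = \left(12 + i \sqrt{2}\right)^{2}$ ($q = \left(12 + \sqrt{-8 + 6}\right)^{2} = \left(12 + \sqrt{-2}\right)^{2} = \left(12 + i \sqrt{2}\right)^{2} \approx 142.0 + 33.941 i$)
$\left(353 + P{\left(19,11 \right)}\right) q = \left(353 + \left(\frac{11^{2}}{2} - 76 - 22 + 19 \cdot 11\right)\right) \left(12 + i \sqrt{2}\right)^{2} = \left(353 + \left(\frac{1}{2} \cdot 121 - 76 - 22 + 209\right)\right) \left(12 + i \sqrt{2}\right)^{2} = \left(353 + \left(\frac{121}{2} - 76 - 22 + 209\right)\right) \left(12 + i \sqrt{2}\right)^{2} = \left(353 + \frac{343}{2}\right) \left(12 + i \sqrt{2}\right)^{2} = \frac{1049 \left(12 + i \sqrt{2}\right)^{2}}{2}$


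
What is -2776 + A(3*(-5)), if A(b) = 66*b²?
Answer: 12074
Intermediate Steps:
-2776 + A(3*(-5)) = -2776 + 66*(3*(-5))² = -2776 + 66*(-15)² = -2776 + 66*225 = -2776 + 14850 = 12074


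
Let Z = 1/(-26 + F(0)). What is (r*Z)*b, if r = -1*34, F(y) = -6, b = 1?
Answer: 17/16 ≈ 1.0625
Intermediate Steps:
Z = -1/32 (Z = 1/(-26 - 6) = 1/(-32) = -1/32 ≈ -0.031250)
r = -34
(r*Z)*b = -34*(-1/32)*1 = (17/16)*1 = 17/16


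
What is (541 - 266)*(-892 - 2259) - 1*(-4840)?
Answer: -861685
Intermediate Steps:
(541 - 266)*(-892 - 2259) - 1*(-4840) = 275*(-3151) + 4840 = -866525 + 4840 = -861685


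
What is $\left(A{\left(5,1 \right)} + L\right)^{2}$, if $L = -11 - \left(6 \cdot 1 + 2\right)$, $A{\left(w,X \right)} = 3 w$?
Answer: $16$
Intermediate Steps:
$L = -19$ ($L = -11 - \left(6 + 2\right) = -11 - 8 = -19$)
$\left(A{\left(5,1 \right)} + L\right)^{2} = \left(3 \cdot 5 - 19\right)^{2} = \left(15 - 19\right)^{2} = \left(-4\right)^{2} = 16$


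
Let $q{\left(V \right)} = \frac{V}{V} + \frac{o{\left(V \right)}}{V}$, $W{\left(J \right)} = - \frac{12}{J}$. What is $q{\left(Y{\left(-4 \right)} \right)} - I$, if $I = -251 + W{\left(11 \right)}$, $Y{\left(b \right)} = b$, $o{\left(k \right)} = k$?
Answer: $\frac{2795}{11} \approx 254.09$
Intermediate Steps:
$I = - \frac{2773}{11}$ ($I = -251 - \frac{12}{11} = - \frac{2773}{11} \approx -252.09$)
$q{\left(V \right)} = 2$ ($q{\left(V \right)} = \frac{V}{V} + \frac{V}{V} = 1 + 1 = 2$)
$q{\left(Y{\left(-4 \right)} \right)} - I = 2 - - \frac{2773}{11} = 2 + \frac{2773}{11} = \frac{2795}{11}$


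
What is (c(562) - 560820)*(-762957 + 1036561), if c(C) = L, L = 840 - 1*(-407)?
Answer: -153101411092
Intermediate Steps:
L = 1247 (L = 840 + 407 = 1247)
c(C) = 1247
(c(562) - 560820)*(-762957 + 1036561) = (1247 - 560820)*(-762957 + 1036561) = -559573*273604 = -153101411092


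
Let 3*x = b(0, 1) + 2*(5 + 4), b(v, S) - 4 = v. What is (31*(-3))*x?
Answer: -682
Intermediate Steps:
b(v, S) = 4 + v
x = 22/3 (x = ((4 + 0) + 2*(5 + 4))/3 = (4 + 2*9)/3 = (4 + 18)/3 = (⅓)*22 = 22/3 ≈ 7.3333)
(31*(-3))*x = (31*(-3))*(22/3) = -93*22/3 = -682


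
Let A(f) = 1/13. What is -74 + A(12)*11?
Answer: -951/13 ≈ -73.154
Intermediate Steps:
A(f) = 1/13
-74 + A(12)*11 = -74 + (1/13)*11 = -74 + 11/13 = -951/13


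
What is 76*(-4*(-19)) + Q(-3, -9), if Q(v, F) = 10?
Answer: 5786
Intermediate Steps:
76*(-4*(-19)) + Q(-3, -9) = 76*(-4*(-19)) + 10 = 76*76 + 10 = 5776 + 10 = 5786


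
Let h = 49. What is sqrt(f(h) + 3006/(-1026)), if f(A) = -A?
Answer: 4*I*sqrt(10545)/57 ≈ 7.2062*I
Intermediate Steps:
sqrt(f(h) + 3006/(-1026)) = sqrt(-1*49 + 3006/(-1026)) = sqrt(-49 + 3006*(-1/1026)) = sqrt(-49 - 167/57) = sqrt(-2960/57) = 4*I*sqrt(10545)/57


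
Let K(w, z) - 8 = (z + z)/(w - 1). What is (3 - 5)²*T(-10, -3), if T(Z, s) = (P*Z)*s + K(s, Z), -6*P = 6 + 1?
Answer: -88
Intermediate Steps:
K(w, z) = 8 + 2*z/(-1 + w) (K(w, z) = 8 + (z + z)/(w - 1) = 8 + (2*z)/(-1 + w) = 8 + 2*z/(-1 + w))
P = -7/6 (P = -(6 + 1)/6 = -⅙*7 = -7/6 ≈ -1.1667)
T(Z, s) = 2*(-4 + Z + 4*s)/(-1 + s) - 7*Z*s/6 (T(Z, s) = (-7*Z/6)*s + 2*(-4 + Z + 4*s)/(-1 + s) = -7*Z*s/6 + 2*(-4 + Z + 4*s)/(-1 + s) = 2*(-4 + Z + 4*s)/(-1 + s) - 7*Z*s/6)
(3 - 5)²*T(-10, -3) = (3 - 5)²*((-48 + 12*(-10) + 48*(-3) - 7*(-10)*(-3)*(-1 - 3))/(6*(-1 - 3))) = (-2)²*((⅙)*(-48 - 120 - 144 - 7*(-10)*(-3)*(-4))/(-4)) = 4*((⅙)*(-¼)*(-48 - 120 - 144 + 840)) = 4*((⅙)*(-¼)*528) = 4*(-22) = -88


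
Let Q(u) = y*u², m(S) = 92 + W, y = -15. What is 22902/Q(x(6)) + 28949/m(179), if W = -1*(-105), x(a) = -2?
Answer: -462459/1970 ≈ -234.75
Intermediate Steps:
W = 105
m(S) = 197 (m(S) = 92 + 105 = 197)
Q(u) = -15*u²
22902/Q(x(6)) + 28949/m(179) = 22902/((-15*(-2)²)) + 28949/197 = 22902/((-15*4)) + 28949*(1/197) = 22902/(-60) + 28949/197 = 22902*(-1/60) + 28949/197 = -3817/10 + 28949/197 = -462459/1970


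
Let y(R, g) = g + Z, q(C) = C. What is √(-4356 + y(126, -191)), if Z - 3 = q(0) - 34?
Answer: I*√4578 ≈ 67.661*I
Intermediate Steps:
Z = -31 (Z = 3 + (0 - 34) = 3 - 34 = -31)
y(R, g) = -31 + g (y(R, g) = g - 31 = -31 + g)
√(-4356 + y(126, -191)) = √(-4356 + (-31 - 191)) = √(-4356 - 222) = √(-4578) = I*√4578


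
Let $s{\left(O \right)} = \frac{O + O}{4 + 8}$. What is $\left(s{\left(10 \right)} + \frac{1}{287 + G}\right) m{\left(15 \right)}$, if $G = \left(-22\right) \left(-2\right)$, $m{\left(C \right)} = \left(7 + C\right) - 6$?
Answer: $\frac{26528}{993} \approx 26.715$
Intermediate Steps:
$m{\left(C \right)} = 1 + C$
$G = 44$
$s{\left(O \right)} = \frac{O}{6}$ ($s{\left(O \right)} = \frac{2 O}{12} = 2 O \frac{1}{12} = \frac{O}{6}$)
$\left(s{\left(10 \right)} + \frac{1}{287 + G}\right) m{\left(15 \right)} = \left(\frac{1}{6} \cdot 10 + \frac{1}{287 + 44}\right) \left(1 + 15\right) = \left(\frac{5}{3} + \frac{1}{331}\right) 16 = \frac{1658}{993} \cdot 16 = \frac{26528}{993}$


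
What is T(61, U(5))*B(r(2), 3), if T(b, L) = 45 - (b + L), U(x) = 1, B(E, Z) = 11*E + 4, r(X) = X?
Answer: -442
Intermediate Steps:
B(E, Z) = 4 + 11*E
T(b, L) = 45 - L - b (T(b, L) = 45 - (L + b) = 45 + (-L - b) = 45 - L - b)
T(61, U(5))*B(r(2), 3) = (45 - 1*1 - 1*61)*(4 + 11*2) = (45 - 1 - 61)*(4 + 22) = -17*26 = -442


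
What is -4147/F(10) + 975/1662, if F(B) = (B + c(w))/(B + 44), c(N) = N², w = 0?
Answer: -62029201/2770 ≈ -22393.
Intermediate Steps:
F(B) = B/(44 + B) (F(B) = (B + 0²)/(B + 44) = (B + 0)/(44 + B) = B/(44 + B))
-4147/F(10) + 975/1662 = -4147/(10/(44 + 10)) + 975/1662 = -4147/(10/54) + 975*(1/1662) = -4147/(10*(1/54)) + 325/554 = -4147/5/27 + 325/554 = -4147*27/5 + 325/554 = -111969/5 + 325/554 = -62029201/2770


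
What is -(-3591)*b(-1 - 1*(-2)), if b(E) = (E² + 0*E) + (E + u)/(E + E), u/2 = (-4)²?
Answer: 125685/2 ≈ 62843.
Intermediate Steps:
u = 32 (u = 2*(-4)² = 2*16 = 32)
b(E) = E² + (32 + E)/(2*E) (b(E) = (E² + 0*E) + (E + 32)/(E + E) = (E² + 0) + (32 + E)/((2*E)) = E² + (32 + E)*(1/(2*E)) = E² + (32 + E)/(2*E))
-(-3591)*b(-1 - 1*(-2)) = -(-3591)*(16 + (-1 - 1*(-2))³ + (-1 - 1*(-2))/2)/(-1 - 1*(-2)) = -(-3591)*(16 + (-1 + 2)³ + (-1 + 2)/2)/(-1 + 2) = -(-3591)*(16 + 1³ + (½)*1)/1 = -(-3591)*1*(16 + 1 + ½) = -(-3591)*1*(35/2) = -(-3591)*35/2 = -513*(-245/2) = 125685/2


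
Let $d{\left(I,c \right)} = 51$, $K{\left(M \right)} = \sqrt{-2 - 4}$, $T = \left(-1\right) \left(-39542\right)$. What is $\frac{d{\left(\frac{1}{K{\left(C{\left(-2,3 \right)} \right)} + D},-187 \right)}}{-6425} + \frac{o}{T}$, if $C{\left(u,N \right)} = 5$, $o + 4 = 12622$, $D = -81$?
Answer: $\frac{39527004}{127028675} \approx 0.31117$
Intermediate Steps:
$o = 12618$ ($o = -4 + 12622 = 12618$)
$T = 39542$
$K{\left(M \right)} = i \sqrt{6}$ ($K{\left(M \right)} = \sqrt{-6} = i \sqrt{6}$)
$\frac{d{\left(\frac{1}{K{\left(C{\left(-2,3 \right)} \right)} + D},-187 \right)}}{-6425} + \frac{o}{T} = \frac{51}{-6425} + \frac{12618}{39542} = 51 \left(- \frac{1}{6425}\right) + 12618 \cdot \frac{1}{39542} = - \frac{51}{6425} + \frac{6309}{19771} = \frac{39527004}{127028675}$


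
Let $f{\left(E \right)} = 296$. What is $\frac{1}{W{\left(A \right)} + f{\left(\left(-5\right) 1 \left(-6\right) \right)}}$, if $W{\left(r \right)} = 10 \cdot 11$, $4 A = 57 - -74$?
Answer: $\frac{1}{406} \approx 0.0024631$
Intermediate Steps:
$A = \frac{131}{4}$ ($A = \frac{57 - -74}{4} = \frac{57 + 74}{4} = \frac{1}{4} \cdot 131 = \frac{131}{4} \approx 32.75$)
$W{\left(r \right)} = 110$
$\frac{1}{W{\left(A \right)} + f{\left(\left(-5\right) 1 \left(-6\right) \right)}} = \frac{1}{110 + 296} = \frac{1}{406}$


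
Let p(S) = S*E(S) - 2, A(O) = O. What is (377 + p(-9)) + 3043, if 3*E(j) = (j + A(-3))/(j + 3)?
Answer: 3412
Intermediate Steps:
E(j) = (-3 + j)/(3*(3 + j)) (E(j) = ((j - 3)/(j + 3))/3 = ((-3 + j)/(3 + j))/3 = (-3 + j)/(3*(3 + j)))
p(S) = -2 + S*(-3 + S)/(3*(3 + S)) (p(S) = S*((-3 + S)/(3*(3 + S))) - 2 = S*(-3 + S)/(3*(3 + S)) - 2 = -2 + S*(-3 + S)/(3*(3 + S)))
(377 + p(-9)) + 3043 = (377 + (-18 + (-9)**2 - 9*(-9))/(3*(3 - 9))) + 3043 = (377 + (1/3)*(-18 + 81 + 81)/(-6)) + 3043 = (377 + (1/3)*(-1/6)*144) + 3043 = (377 - 8) + 3043 = 369 + 3043 = 3412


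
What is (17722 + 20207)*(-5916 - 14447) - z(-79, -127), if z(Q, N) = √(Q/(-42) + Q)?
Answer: -772348227 - I*√136038/42 ≈ -7.7235e+8 - 8.7817*I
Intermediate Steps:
z(Q, N) = √1722*√Q/42 (z(Q, N) = √(Q*(-1/42) + Q) = √(-Q/42 + Q) = √(41*Q/42) = √1722*√Q/42)
(17722 + 20207)*(-5916 - 14447) - z(-79, -127) = (17722 + 20207)*(-5916 - 14447) - √1722*√(-79)/42 = 37929*(-20363) - √1722*I*√79/42 = -772348227 - I*√136038/42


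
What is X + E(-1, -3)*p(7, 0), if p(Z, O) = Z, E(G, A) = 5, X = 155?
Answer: 190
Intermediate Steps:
X + E(-1, -3)*p(7, 0) = 155 + 5*7 = 155 + 35 = 190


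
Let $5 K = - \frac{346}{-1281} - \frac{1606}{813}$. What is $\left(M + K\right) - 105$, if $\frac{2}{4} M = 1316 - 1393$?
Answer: $- \frac{150050847}{578585} \approx -259.34$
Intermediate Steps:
$K = - \frac{197332}{578585}$ ($K = \frac{- \frac{346}{-1281} - \frac{1606}{813}}{5} = \frac{\left(-346\right) \left(- \frac{1}{1281}\right) - \frac{1606}{813}}{5} = \frac{\frac{346}{1281} - \frac{1606}{813}}{5} = \frac{1}{5} \left(- \frac{197332}{115717}\right) = - \frac{197332}{578585} \approx -0.34106$)
$M = -154$ ($M = 2 \left(1316 - 1393\right) = 2 \left(-77\right) = -154$)
$\left(M + K\right) - 105 = \left(-154 - \frac{197332}{578585}\right) - 105 = - \frac{89299422}{578585} + \left(-731 + 626\right) = - \frac{89299422}{578585} - 105 = - \frac{150050847}{578585}$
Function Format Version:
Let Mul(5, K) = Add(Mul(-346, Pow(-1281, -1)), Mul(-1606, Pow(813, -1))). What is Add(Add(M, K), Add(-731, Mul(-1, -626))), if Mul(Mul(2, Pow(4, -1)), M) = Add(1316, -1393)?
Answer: Rational(-150050847, 578585) ≈ -259.34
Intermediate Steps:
K = Rational(-197332, 578585) (K = Mul(Rational(1, 5), Add(Mul(-346, Pow(-1281, -1)), Mul(-1606, Pow(813, -1)))) = Mul(Rational(1, 5), Add(Mul(-346, Rational(-1, 1281)), Mul(-1606, Rational(1, 813)))) = Mul(Rational(1, 5), Add(Rational(346, 1281), Rational(-1606, 813))) = Mul(Rational(1, 5), Rational(-197332, 115717)) = Rational(-197332, 578585) ≈ -0.34106)
M = -154 (M = Mul(2, Add(1316, -1393)) = Mul(2, -77) = -154)
Add(Add(M, K), Add(-731, Mul(-1, -626))) = Add(Add(-154, Rational(-197332, 578585)), Add(-731, Mul(-1, -626))) = Add(Rational(-89299422, 578585), Add(-731, 626)) = Add(Rational(-89299422, 578585), -105) = Rational(-150050847, 578585)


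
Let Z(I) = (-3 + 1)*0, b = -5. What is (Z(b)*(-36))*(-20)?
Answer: 0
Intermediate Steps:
Z(I) = 0 (Z(I) = -2*0 = 0)
(Z(b)*(-36))*(-20) = (0*(-36))*(-20) = 0*(-20) = 0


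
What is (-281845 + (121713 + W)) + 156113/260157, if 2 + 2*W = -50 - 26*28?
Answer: -41760765841/260157 ≈ -1.6052e+5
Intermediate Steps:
W = -390 (W = -1 + (-50 - 26*28)/2 = -1 + (-50 - 728)/2 = -1 + (½)*(-778) = -1 - 389 = -390)
(-281845 + (121713 + W)) + 156113/260157 = (-281845 + (121713 - 390)) + 156113/260157 = (-281845 + 121323) + 156113*(1/260157) = -160522 + 156113/260157 = -41760765841/260157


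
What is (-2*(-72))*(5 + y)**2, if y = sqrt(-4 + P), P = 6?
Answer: 3888 + 1440*sqrt(2) ≈ 5924.5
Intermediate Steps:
y = sqrt(2) (y = sqrt(-4 + 6) = sqrt(2) ≈ 1.4142)
(-2*(-72))*(5 + y)**2 = (-2*(-72))*(5 + sqrt(2))**2 = 144*(5 + sqrt(2))**2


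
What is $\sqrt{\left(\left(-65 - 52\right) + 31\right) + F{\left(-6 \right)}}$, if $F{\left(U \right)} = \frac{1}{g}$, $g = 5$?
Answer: $\frac{i \sqrt{2145}}{5} \approx 9.2628 i$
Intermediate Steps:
$F{\left(U \right)} = \frac{1}{5}$
$\sqrt{\left(\left(-65 - 52\right) + 31\right) + F{\left(-6 \right)}} = \sqrt{\left(\left(-65 - 52\right) + 31\right) + \frac{1}{5}} = \sqrt{\left(-117 + 31\right) + \frac{1}{5}} = \sqrt{-86 + \frac{1}{5}} = \sqrt{- \frac{429}{5}} = \frac{i \sqrt{2145}}{5}$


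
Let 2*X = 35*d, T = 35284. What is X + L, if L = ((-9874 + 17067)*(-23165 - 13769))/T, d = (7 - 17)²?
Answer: -101959631/17642 ≈ -5779.4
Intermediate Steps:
d = 100 (d = (-10)² = 100)
X = 1750 (X = (35*100)/2 = (½)*3500 = 1750)
L = -132833131/17642 (L = ((-9874 + 17067)*(-23165 - 13769))/35284 = (7193*(-36934))*(1/35284) = -265666262*1/35284 = -132833131/17642 ≈ -7529.4)
X + L = 1750 - 132833131/17642 = -101959631/17642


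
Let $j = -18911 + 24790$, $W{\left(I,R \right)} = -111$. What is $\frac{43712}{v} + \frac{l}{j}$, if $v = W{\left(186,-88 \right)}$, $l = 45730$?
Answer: $- \frac{251906818}{652569} \approx -386.02$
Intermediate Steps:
$v = -111$
$j = 5879$
$\frac{43712}{v} + \frac{l}{j} = \frac{43712}{-111} + \frac{45730}{5879} = 43712 \left(- \frac{1}{111}\right) + 45730 \cdot \frac{1}{5879} = - \frac{43712}{111} + \frac{45730}{5879} = - \frac{251906818}{652569}$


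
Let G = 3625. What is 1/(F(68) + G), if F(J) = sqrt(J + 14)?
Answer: 3625/13140543 - sqrt(82)/13140543 ≈ 0.00027517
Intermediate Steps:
F(J) = sqrt(14 + J)
1/(F(68) + G) = 1/(sqrt(14 + 68) + 3625) = 1/(sqrt(82) + 3625) = 1/(3625 + sqrt(82))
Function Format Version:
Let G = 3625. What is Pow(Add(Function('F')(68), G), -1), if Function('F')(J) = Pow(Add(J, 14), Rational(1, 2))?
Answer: Add(Rational(3625, 13140543), Mul(Rational(-1, 13140543), Pow(82, Rational(1, 2)))) ≈ 0.00027517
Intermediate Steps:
Function('F')(J) = Pow(Add(14, J), Rational(1, 2))
Pow(Add(Function('F')(68), G), -1) = Pow(Add(Pow(Add(14, 68), Rational(1, 2)), 3625), -1) = Pow(Add(Pow(82, Rational(1, 2)), 3625), -1) = Pow(Add(3625, Pow(82, Rational(1, 2))), -1)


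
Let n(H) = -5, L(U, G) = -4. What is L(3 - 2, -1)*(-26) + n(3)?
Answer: 99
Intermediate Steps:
L(3 - 2, -1)*(-26) + n(3) = -4*(-26) - 5 = 104 - 5 = 99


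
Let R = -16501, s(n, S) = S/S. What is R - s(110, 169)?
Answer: -16502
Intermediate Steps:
s(n, S) = 1
R - s(110, 169) = -16501 - 1*1 = -16501 - 1 = -16502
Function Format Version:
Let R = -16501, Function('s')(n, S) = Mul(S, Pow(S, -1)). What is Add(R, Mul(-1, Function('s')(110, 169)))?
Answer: -16502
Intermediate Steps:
Function('s')(n, S) = 1
Add(R, Mul(-1, Function('s')(110, 169))) = Add(-16501, Mul(-1, 1)) = Add(-16501, -1) = -16502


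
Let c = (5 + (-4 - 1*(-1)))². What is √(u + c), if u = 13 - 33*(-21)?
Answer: √710 ≈ 26.646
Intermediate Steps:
c = 4 (c = (5 + (-4 + 1))² = (5 - 3)² = 2² = 4)
u = 706 (u = 13 + 693 = 706)
√(u + c) = √(706 + 4) = √710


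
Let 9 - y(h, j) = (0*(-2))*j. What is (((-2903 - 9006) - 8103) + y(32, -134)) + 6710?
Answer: -13293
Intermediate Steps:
y(h, j) = 9 (y(h, j) = 9 - 0*(-2)*j = 9 - 0*j = 9 - 1*0 = 9 + 0 = 9)
(((-2903 - 9006) - 8103) + y(32, -134)) + 6710 = (((-2903 - 9006) - 8103) + 9) + 6710 = ((-11909 - 8103) + 9) + 6710 = (-20012 + 9) + 6710 = -20003 + 6710 = -13293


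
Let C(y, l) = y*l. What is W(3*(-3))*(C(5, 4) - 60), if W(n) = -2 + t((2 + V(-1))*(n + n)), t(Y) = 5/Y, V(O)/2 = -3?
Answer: 695/9 ≈ 77.222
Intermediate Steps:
V(O) = -6 (V(O) = 2*(-3) = -6)
W(n) = -2 - 5/(8*n) (W(n) = -2 + 5/(((2 - 6)*(n + n))) = -2 + 5/((-8*n)) = -2 + 5*(-1/(8*n)) = -2 - 5/(8*n))
C(y, l) = l*y
W(3*(-3))*(C(5, 4) - 60) = (-2 - 5/(8*(3*(-3))))*(4*5 - 60) = (-2 - 5/8/(-9))*(20 - 60) = (-2 - 5/8*(-⅑))*(-40) = (-2 + 5/72)*(-40) = -139/72*(-40) = 695/9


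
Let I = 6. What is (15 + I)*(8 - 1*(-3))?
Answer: 231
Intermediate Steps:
(15 + I)*(8 - 1*(-3)) = (15 + 6)*(8 - 1*(-3)) = 21*(8 + 3) = 21*11 = 231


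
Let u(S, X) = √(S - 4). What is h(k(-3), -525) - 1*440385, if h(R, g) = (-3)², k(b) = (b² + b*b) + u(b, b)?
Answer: -440376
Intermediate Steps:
u(S, X) = √(-4 + S)
k(b) = √(-4 + b) + 2*b² (k(b) = (b² + b*b) + √(-4 + b) = (b² + b²) + √(-4 + b) = 2*b² + √(-4 + b) = √(-4 + b) + 2*b²)
h(R, g) = 9
h(k(-3), -525) - 1*440385 = 9 - 1*440385 = 9 - 440385 = -440376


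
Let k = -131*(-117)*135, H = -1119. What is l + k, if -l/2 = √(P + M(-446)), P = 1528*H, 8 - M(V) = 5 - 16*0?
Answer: 2069145 - 18*I*√21109 ≈ 2.0691e+6 - 2615.2*I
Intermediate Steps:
M(V) = 3 (M(V) = 8 - (5 - 16*0) = 8 - (5 + 0) = 8 - 1*5 = 8 - 5 = 3)
P = -1709832 (P = 1528*(-1119) = -1709832)
l = -18*I*√21109 (l = -2*√(-1709832 + 3) = -18*I*√21109 ≈ -2615.2*I)
k = 2069145 (k = 15327*135 = 2069145)
l + k = -18*I*√21109 + 2069145 = 2069145 - 18*I*√21109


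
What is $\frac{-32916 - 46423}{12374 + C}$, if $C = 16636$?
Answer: $- \frac{79339}{29010} \approx -2.7349$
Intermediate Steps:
$\frac{-32916 - 46423}{12374 + C} = \frac{-32916 - 46423}{12374 + 16636} = - \frac{79339}{29010}$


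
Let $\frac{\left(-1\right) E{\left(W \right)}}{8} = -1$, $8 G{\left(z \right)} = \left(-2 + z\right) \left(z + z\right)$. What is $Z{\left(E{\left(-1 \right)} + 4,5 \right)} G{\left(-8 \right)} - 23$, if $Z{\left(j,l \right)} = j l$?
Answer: $1177$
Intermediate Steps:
$G{\left(z \right)} = \frac{z \left(-2 + z\right)}{4}$ ($G{\left(z \right)} = \frac{\left(-2 + z\right) \left(z + z\right)}{8} = \frac{\left(-2 + z\right) 2 z}{8} = \frac{2 z \left(-2 + z\right)}{8} = \frac{z \left(-2 + z\right)}{4}$)
$E{\left(W \right)} = 8$ ($E{\left(W \right)} = \left(-8\right) \left(-1\right) = 8$)
$Z{\left(E{\left(-1 \right)} + 4,5 \right)} G{\left(-8 \right)} - 23 = \left(8 + 4\right) 5 \cdot \frac{1}{4} \left(-8\right) \left(-2 - 8\right) - 23 = 12 \cdot 5 \cdot \frac{1}{4} \left(-8\right) \left(-10\right) - 23 = 60 \cdot 20 - 23 = 1200 - 23 = 1177$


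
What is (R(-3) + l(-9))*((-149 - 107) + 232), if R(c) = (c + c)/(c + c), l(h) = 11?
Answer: -288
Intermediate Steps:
R(c) = 1 (R(c) = (2*c)/((2*c)) = (2*c)*(1/(2*c)) = 1)
(R(-3) + l(-9))*((-149 - 107) + 232) = (1 + 11)*((-149 - 107) + 232) = 12*(-256 + 232) = 12*(-24) = -288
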